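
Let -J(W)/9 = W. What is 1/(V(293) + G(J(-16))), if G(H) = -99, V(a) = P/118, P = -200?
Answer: -59/5941 ≈ -0.0099310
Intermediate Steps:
V(a) = -100/59 (V(a) = -200/118 = -200*1/118 = -100/59)
J(W) = -9*W
1/(V(293) + G(J(-16))) = 1/(-100/59 - 99) = 1/(-5941/59) = -59/5941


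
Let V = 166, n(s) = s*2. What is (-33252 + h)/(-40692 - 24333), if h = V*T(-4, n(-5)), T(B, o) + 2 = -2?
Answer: 33916/65025 ≈ 0.52158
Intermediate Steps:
n(s) = 2*s
T(B, o) = -4 (T(B, o) = -2 - 2 = -4)
h = -664 (h = 166*(-4) = -664)
(-33252 + h)/(-40692 - 24333) = (-33252 - 664)/(-40692 - 24333) = -33916/(-65025) = -33916*(-1/65025) = 33916/65025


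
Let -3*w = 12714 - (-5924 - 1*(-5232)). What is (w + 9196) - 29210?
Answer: -73448/3 ≈ -24483.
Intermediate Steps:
w = -13406/3 (w = -(12714 - (-5924 - 1*(-5232)))/3 = -(12714 - (-5924 + 5232))/3 = -(12714 - 1*(-692))/3 = -(12714 + 692)/3 = -⅓*13406 = -13406/3 ≈ -4468.7)
(w + 9196) - 29210 = (-13406/3 + 9196) - 29210 = 14182/3 - 29210 = -73448/3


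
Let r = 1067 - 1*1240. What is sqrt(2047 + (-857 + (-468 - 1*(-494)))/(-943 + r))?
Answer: sqrt(70843773)/186 ≈ 45.252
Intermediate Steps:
r = -173 (r = 1067 - 1240 = -173)
sqrt(2047 + (-857 + (-468 - 1*(-494)))/(-943 + r)) = sqrt(2047 + (-857 + (-468 - 1*(-494)))/(-943 - 173)) = sqrt(2047 + (-857 + (-468 + 494))/(-1116)) = sqrt(2047 + (-857 + 26)*(-1/1116)) = sqrt(2047 - 831*(-1/1116)) = sqrt(2047 + 277/372) = sqrt(761761/372) = sqrt(70843773)/186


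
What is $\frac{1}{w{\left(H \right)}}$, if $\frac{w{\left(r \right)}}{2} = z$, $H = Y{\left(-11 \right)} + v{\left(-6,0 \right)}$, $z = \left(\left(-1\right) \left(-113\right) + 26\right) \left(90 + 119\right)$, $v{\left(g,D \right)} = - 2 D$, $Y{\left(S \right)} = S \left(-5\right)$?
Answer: $\frac{1}{58102} \approx 1.7211 \cdot 10^{-5}$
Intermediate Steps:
$Y{\left(S \right)} = - 5 S$
$z = 29051$ ($z = \left(113 + 26\right) 209 = 139 \cdot 209 = 29051$)
$H = 55$ ($H = \left(-5\right) \left(-11\right) - 0 = 55 + 0 = 55$)
$w{\left(r \right)} = 58102$ ($w{\left(r \right)} = 2 \cdot 29051 = 58102$)
$\frac{1}{w{\left(H \right)}} = \frac{1}{58102}$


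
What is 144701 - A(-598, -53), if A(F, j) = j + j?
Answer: 144807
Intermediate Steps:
A(F, j) = 2*j
144701 - A(-598, -53) = 144701 - 2*(-53) = 144701 - 1*(-106) = 144701 + 106 = 144807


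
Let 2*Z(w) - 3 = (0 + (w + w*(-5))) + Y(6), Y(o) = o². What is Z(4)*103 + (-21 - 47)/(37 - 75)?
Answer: 45079/38 ≈ 1186.3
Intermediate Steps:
Z(w) = 39/2 - 2*w (Z(w) = 3/2 + ((0 + (w + w*(-5))) + 6²)/2 = 3/2 + ((0 + (w - 5*w)) + 36)/2 = 3/2 + ((0 - 4*w) + 36)/2 = 3/2 + (-4*w + 36)/2 = 3/2 + (36 - 4*w)/2 = 3/2 + (18 - 2*w) = 39/2 - 2*w)
Z(4)*103 + (-21 - 47)/(37 - 75) = (39/2 - 2*4)*103 + (-21 - 47)/(37 - 75) = (39/2 - 8)*103 - 68/(-38) = (23/2)*103 - 68*(-1/38) = 2369/2 + 34/19 = 45079/38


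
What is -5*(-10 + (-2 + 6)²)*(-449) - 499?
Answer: 12971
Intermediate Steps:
-5*(-10 + (-2 + 6)²)*(-449) - 499 = -5*(-10 + 4²)*(-449) - 499 = -5*(-10 + 16)*(-449) - 499 = -5*6*(-449) - 499 = -30*(-449) - 499 = 13470 - 499 = 12971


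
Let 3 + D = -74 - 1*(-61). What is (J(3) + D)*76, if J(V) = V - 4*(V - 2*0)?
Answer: -1900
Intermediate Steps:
D = -16 (D = -3 + (-74 - 1*(-61)) = -3 + (-74 + 61) = -3 - 13 = -16)
J(V) = -3*V (J(V) = V - 4*(V + 0) = V - 4*V = -3*V)
(J(3) + D)*76 = (-3*3 - 16)*76 = (-9 - 16)*76 = -25*76 = -1900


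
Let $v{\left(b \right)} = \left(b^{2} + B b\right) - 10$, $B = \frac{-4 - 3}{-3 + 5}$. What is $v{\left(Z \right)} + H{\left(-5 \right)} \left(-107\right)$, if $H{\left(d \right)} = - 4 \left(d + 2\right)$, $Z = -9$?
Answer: $- \frac{2363}{2} \approx -1181.5$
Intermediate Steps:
$B = - \frac{7}{2} \approx -3.5$
$H{\left(d \right)} = -8 - 4 d$ ($H{\left(d \right)} = - 4 \left(2 + d\right) = -8 - 4 d$)
$v{\left(b \right)} = -10 + b^{2} - \frac{7 b}{2}$ ($v{\left(b \right)} = \left(b^{2} - \frac{7 b}{2}\right) - 10 = -10 + b^{2} - \frac{7 b}{2}$)
$v{\left(Z \right)} + H{\left(-5 \right)} \left(-107\right) = \left(-10 + \left(-9\right)^{2} - - \frac{63}{2}\right) + \left(-8 - -20\right) \left(-107\right) = \left(-10 + 81 + \frac{63}{2}\right) + \left(-8 + 20\right) \left(-107\right) = \frac{205}{2} + 12 \left(-107\right) = \frac{205}{2} - 1284 = - \frac{2363}{2}$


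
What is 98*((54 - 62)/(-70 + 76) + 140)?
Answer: 40768/3 ≈ 13589.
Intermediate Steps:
98*((54 - 62)/(-70 + 76) + 140) = 98*(-8/6 + 140) = 98*(-8*⅙ + 140) = 98*(-4/3 + 140) = 98*(416/3) = 40768/3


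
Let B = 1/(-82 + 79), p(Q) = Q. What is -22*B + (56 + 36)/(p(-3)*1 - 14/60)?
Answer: -6146/291 ≈ -21.120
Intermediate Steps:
B = -⅓ (B = 1/(-3) = -⅓ ≈ -0.33333)
-22*B + (56 + 36)/(p(-3)*1 - 14/60) = -22*(-⅓) + (56 + 36)/(-3*1 - 14/60) = 22/3 + 92/(-3 - 14*1/60) = 22/3 + 92/(-3 - 7/30) = 22/3 + 92/(-97/30) = 22/3 + 92*(-30/97) = 22/3 - 2760/97 = -6146/291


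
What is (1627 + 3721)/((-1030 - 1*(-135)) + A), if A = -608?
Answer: -5348/1503 ≈ -3.5582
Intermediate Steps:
(1627 + 3721)/((-1030 - 1*(-135)) + A) = (1627 + 3721)/((-1030 - 1*(-135)) - 608) = 5348/((-1030 + 135) - 608) = 5348/(-895 - 608) = 5348/(-1503) = 5348*(-1/1503) = -5348/1503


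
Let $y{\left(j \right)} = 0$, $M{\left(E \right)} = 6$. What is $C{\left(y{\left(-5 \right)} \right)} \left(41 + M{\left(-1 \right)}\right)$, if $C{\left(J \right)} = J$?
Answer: $0$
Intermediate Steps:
$C{\left(y{\left(-5 \right)} \right)} \left(41 + M{\left(-1 \right)}\right) = 0 \left(41 + 6\right) = 0 \cdot 47 = 0$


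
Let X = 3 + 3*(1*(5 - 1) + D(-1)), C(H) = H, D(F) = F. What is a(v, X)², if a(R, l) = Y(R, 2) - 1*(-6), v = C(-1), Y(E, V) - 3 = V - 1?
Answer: 100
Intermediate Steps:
Y(E, V) = 2 + V (Y(E, V) = 3 + (V - 1) = 3 + (-1 + V) = 2 + V)
v = -1
X = 12 (X = 3 + 3*(1*(5 - 1) - 1) = 3 + 3*(1*4 - 1) = 3 + 3*(4 - 1) = 3 + 3*3 = 3 + 9 = 12)
a(R, l) = 10 (a(R, l) = (2 + 2) - 1*(-6) = 4 + 6 = 10)
a(v, X)² = 10² = 100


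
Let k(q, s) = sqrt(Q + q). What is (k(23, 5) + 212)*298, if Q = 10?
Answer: 63176 + 298*sqrt(33) ≈ 64888.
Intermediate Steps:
k(q, s) = sqrt(10 + q)
(k(23, 5) + 212)*298 = (sqrt(10 + 23) + 212)*298 = (sqrt(33) + 212)*298 = (212 + sqrt(33))*298 = 63176 + 298*sqrt(33)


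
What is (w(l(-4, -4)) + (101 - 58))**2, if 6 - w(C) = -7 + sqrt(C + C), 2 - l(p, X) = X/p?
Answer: (56 - sqrt(2))**2 ≈ 2979.6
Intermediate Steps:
l(p, X) = 2 - X/p
w(C) = 13 - sqrt(2)*sqrt(C) (w(C) = 6 - (-7 + sqrt(C + C)) = 6 - (-7 + sqrt(2*C)) = 6 - (-7 + sqrt(2)*sqrt(C)) = 6 + (7 - sqrt(2)*sqrt(C)) = 13 - sqrt(2)*sqrt(C))
(w(l(-4, -4)) + (101 - 58))**2 = ((13 - sqrt(2)*sqrt(2 - 1*(-4)/(-4))) + (101 - 58))**2 = ((13 - sqrt(2)*sqrt(2 - 1*(-4)*(-1/4))) + 43)**2 = ((13 - sqrt(2)*sqrt(2 - 1)) + 43)**2 = ((13 - sqrt(2)*sqrt(1)) + 43)**2 = ((13 - 1*sqrt(2)*1) + 43)**2 = ((13 - sqrt(2)) + 43)**2 = (56 - sqrt(2))**2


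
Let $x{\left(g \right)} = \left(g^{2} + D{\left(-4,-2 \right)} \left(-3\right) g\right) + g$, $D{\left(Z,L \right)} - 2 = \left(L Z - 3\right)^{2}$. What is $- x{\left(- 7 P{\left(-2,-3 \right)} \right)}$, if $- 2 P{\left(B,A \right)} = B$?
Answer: $-609$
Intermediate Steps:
$P{\left(B,A \right)} = - \frac{B}{2}$
$D{\left(Z,L \right)} = 2 + \left(-3 + L Z\right)^{2}$ ($D{\left(Z,L \right)} = 2 + \left(L Z - 3\right)^{2} = 2 + \left(-3 + L Z\right)^{2}$)
$x{\left(g \right)} = g^{2} - 80 g$ ($x{\left(g \right)} = \left(g^{2} + \left(2 + \left(-3 - -8\right)^{2}\right) \left(-3\right) g\right) + g = \left(g^{2} + \left(2 + \left(-3 + 8\right)^{2}\right) \left(-3\right) g\right) + g = \left(g^{2} + \left(2 + 5^{2}\right) \left(-3\right) g\right) + g = \left(g^{2} + \left(2 + 25\right) \left(-3\right) g\right) + g = \left(g^{2} + 27 \left(-3\right) g\right) + g = \left(g^{2} - 81 g\right) + g = g^{2} - 80 g$)
$- x{\left(- 7 P{\left(-2,-3 \right)} \right)} = - - 7 \left(\left(- \frac{1}{2}\right) \left(-2\right)\right) \left(-80 - 7 \left(\left(- \frac{1}{2}\right) \left(-2\right)\right)\right) = - \left(-7\right) 1 \left(-80 - 7\right) = - \left(-7\right) \left(-80 - 7\right) = - \left(-7\right) \left(-87\right) = \left(-1\right) 609 = -609$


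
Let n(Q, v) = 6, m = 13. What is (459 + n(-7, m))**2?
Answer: 216225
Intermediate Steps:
(459 + n(-7, m))**2 = (459 + 6)**2 = 465**2 = 216225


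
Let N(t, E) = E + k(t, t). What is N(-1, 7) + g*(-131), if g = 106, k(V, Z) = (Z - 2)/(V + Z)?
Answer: -27755/2 ≈ -13878.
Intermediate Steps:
k(V, Z) = (-2 + Z)/(V + Z)
N(t, E) = E + (-2 + t)/(2*t) (N(t, E) = E + (-2 + t)/(t + t) = E + (-2 + t)/((2*t)) = E + (1/(2*t))*(-2 + t) = E + (-2 + t)/(2*t))
N(-1, 7) + g*(-131) = (½ + 7 - 1/(-1)) + 106*(-131) = (½ + 7 - 1*(-1)) - 13886 = (½ + 7 + 1) - 13886 = 17/2 - 13886 = -27755/2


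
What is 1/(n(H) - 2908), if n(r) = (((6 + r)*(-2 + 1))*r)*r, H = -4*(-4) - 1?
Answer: -1/7633 ≈ -0.00013101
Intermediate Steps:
H = 15 (H = 16 - 1 = 15)
n(r) = r**2*(-6 - r) (n(r) = (((6 + r)*(-1))*r)*r = ((-6 - r)*r)*r = (r*(-6 - r))*r = r**2*(-6 - r))
1/(n(H) - 2908) = 1/(15**2*(-6 - 1*15) - 2908) = 1/(225*(-6 - 15) - 2908) = 1/(225*(-21) - 2908) = 1/(-4725 - 2908) = 1/(-7633) = -1/7633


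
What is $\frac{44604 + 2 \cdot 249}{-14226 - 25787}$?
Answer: $- \frac{45102}{40013} \approx -1.1272$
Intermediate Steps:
$\frac{44604 + 2 \cdot 249}{-14226 - 25787} = \frac{44604 + 498}{-40013} = 45102 \left(- \frac{1}{40013}\right) = - \frac{45102}{40013}$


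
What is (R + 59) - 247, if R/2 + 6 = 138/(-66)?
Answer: -2246/11 ≈ -204.18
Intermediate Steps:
R = -178/11 (R = -12 + 2*(138/(-66)) = -12 + 2*(138*(-1/66)) = -12 + 2*(-23/11) = -12 - 46/11 = -178/11 ≈ -16.182)
(R + 59) - 247 = (-178/11 + 59) - 247 = 471/11 - 247 = -2246/11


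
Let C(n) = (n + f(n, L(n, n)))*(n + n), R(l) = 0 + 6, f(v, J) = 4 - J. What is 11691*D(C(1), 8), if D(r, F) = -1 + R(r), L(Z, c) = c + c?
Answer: 58455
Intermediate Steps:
L(Z, c) = 2*c
R(l) = 6
C(n) = 2*n*(4 - n) (C(n) = (n + (4 - 2*n))*(n + n) = (n + (4 - 2*n))*(2*n) = (4 - n)*(2*n) = 2*n*(4 - n))
D(r, F) = 5 (D(r, F) = -1 + 6 = 5)
11691*D(C(1), 8) = 11691*5 = 58455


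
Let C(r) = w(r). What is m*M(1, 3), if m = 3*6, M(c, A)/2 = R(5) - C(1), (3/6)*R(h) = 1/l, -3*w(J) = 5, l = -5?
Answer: 228/5 ≈ 45.600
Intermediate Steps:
w(J) = -5/3 (w(J) = -⅓*5 = -5/3)
C(r) = -5/3
R(h) = -⅖ (R(h) = 2*(1/(-5)) = 2*(1*(-⅕)) = 2*(-⅕) = -⅖)
M(c, A) = 38/15 (M(c, A) = 2*(-⅖ - 1*(-5/3)) = 2*(-⅖ + 5/3) = 2*(19/15) = 38/15)
m = 18
m*M(1, 3) = 18*(38/15) = 228/5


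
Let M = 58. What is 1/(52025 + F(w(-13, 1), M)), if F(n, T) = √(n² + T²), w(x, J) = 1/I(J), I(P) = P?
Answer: 10405/541319452 - √3365/2706597260 ≈ 1.9200e-5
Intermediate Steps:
w(x, J) = 1/J
F(n, T) = √(T² + n²)
1/(52025 + F(w(-13, 1), M)) = 1/(52025 + √(58² + (1/1)²)) = 1/(52025 + √(3364 + 1²)) = 1/(52025 + √(3364 + 1)) = 1/(52025 + √3365)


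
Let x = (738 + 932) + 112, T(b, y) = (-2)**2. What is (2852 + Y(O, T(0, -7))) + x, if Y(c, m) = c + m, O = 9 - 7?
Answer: 4640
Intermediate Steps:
T(b, y) = 4
x = 1782 (x = 1670 + 112 = 1782)
O = 2
(2852 + Y(O, T(0, -7))) + x = (2852 + (2 + 4)) + 1782 = (2852 + 6) + 1782 = 2858 + 1782 = 4640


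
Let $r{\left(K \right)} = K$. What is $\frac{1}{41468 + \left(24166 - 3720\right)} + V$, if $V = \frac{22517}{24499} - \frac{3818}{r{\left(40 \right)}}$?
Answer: $- \frac{1433873851217}{15168310860} \approx -94.531$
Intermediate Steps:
$V = - \frac{46318251}{489980}$ ($V = \frac{22517}{24499} - \frac{3818}{40} = 22517 \cdot \frac{1}{24499} - \frac{1909}{20} = \frac{22517}{24499} - \frac{1909}{20} = - \frac{46318251}{489980} \approx -94.531$)
$\frac{1}{41468 + \left(24166 - 3720\right)} + V = \frac{1}{41468 + \left(24166 - 3720\right)} - \frac{46318251}{489980} = \frac{1}{41468 + 20446} - \frac{46318251}{489980} = \frac{1}{61914} - \frac{46318251}{489980} = - \frac{1433873851217}{15168310860}$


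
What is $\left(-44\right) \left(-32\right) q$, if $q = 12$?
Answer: $16896$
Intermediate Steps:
$\left(-44\right) \left(-32\right) q = \left(-44\right) \left(-32\right) 12 = 1408 \cdot 12 = 16896$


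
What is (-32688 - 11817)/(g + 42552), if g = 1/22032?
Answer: -196106832/187501133 ≈ -1.0459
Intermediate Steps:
g = 1/22032 ≈ 4.5389e-5
(-32688 - 11817)/(g + 42552) = (-32688 - 11817)/(1/22032 + 42552) = -44505/937505665/22032 = -44505*22032/937505665 = -196106832/187501133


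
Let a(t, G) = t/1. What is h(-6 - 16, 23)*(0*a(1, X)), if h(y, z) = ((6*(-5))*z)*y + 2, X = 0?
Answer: 0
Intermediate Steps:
a(t, G) = t (a(t, G) = t*1 = t)
h(y, z) = 2 - 30*y*z (h(y, z) = (-30*z)*y + 2 = -30*y*z + 2 = 2 - 30*y*z)
h(-6 - 16, 23)*(0*a(1, X)) = (2 - 30*(-6 - 16)*23)*(0*1) = (2 - 30*(-22)*23)*0 = (2 + 15180)*0 = 15182*0 = 0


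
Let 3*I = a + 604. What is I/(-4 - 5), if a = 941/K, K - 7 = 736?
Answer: -449713/20061 ≈ -22.417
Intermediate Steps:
K = 743 (K = 7 + 736 = 743)
a = 941/743 ≈ 1.2665
I = 449713/2229 (I = (941/743 + 604)/3 = (⅓)*(449713/743) = 449713/2229 ≈ 201.76)
I/(-4 - 5) = 449713/(2229*(-4 - 5)) = (449713/2229)/(-9) = (449713/2229)*(-⅑) = -449713/20061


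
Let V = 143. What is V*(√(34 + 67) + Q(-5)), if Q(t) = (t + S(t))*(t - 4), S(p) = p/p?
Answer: 5148 + 143*√101 ≈ 6585.1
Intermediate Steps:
S(p) = 1
Q(t) = (1 + t)*(-4 + t) (Q(t) = (t + 1)*(t - 4) = (1 + t)*(-4 + t))
V*(√(34 + 67) + Q(-5)) = 143*(√(34 + 67) + (-4 + (-5)² - 3*(-5))) = 143*(√101 + (-4 + 25 + 15)) = 143*(√101 + 36) = 143*(36 + √101) = 5148 + 143*√101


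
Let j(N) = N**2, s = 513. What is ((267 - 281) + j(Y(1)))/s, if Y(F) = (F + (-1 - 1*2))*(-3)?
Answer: 22/513 ≈ 0.042885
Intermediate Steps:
Y(F) = 9 - 3*F (Y(F) = (F + (-1 - 2))*(-3) = (F - 3)*(-3) = (-3 + F)*(-3) = 9 - 3*F)
((267 - 281) + j(Y(1)))/s = ((267 - 281) + (9 - 3*1)**2)/513 = (-14 + (9 - 3)**2)*(1/513) = (-14 + 6**2)*(1/513) = (-14 + 36)*(1/513) = 22*(1/513) = 22/513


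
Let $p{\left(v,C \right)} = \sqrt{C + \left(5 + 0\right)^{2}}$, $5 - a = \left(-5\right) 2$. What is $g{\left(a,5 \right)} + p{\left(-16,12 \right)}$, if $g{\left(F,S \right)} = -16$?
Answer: $-16 + \sqrt{37} \approx -9.9172$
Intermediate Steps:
$a = 15$ ($a = 5 - \left(-5\right) 2 = 5 - -10 = 5 + 10 = 15$)
$p{\left(v,C \right)} = \sqrt{25 + C}$ ($p{\left(v,C \right)} = \sqrt{C + 5^{2}} = \sqrt{C + 25} = \sqrt{25 + C}$)
$g{\left(a,5 \right)} + p{\left(-16,12 \right)} = -16 + \sqrt{25 + 12} = -16 + \sqrt{37}$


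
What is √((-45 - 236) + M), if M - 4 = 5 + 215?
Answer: I*√57 ≈ 7.5498*I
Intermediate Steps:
M = 224 (M = 4 + (5 + 215) = 4 + 220 = 224)
√((-45 - 236) + M) = √((-45 - 236) + 224) = √(-281 + 224) = √(-57) = I*√57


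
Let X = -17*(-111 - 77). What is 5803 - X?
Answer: 2607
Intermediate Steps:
X = 3196 (X = -17*(-188) = 3196)
5803 - X = 5803 - 1*3196 = 5803 - 3196 = 2607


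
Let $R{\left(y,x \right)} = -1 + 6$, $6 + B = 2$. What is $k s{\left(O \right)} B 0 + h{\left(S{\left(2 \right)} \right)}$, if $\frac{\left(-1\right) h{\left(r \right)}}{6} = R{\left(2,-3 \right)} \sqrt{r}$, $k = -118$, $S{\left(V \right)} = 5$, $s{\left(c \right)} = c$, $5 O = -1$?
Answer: $- 30 \sqrt{5} \approx -67.082$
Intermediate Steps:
$B = -4$ ($B = -6 + 2 = -4$)
$O = - \frac{1}{5}$ ($O = \frac{1}{5} \left(-1\right) = - \frac{1}{5} \approx -0.2$)
$R{\left(y,x \right)} = 5$
$h{\left(r \right)} = - 30 \sqrt{r}$ ($h{\left(r \right)} = - 6 \cdot 5 \sqrt{r} = - 30 \sqrt{r}$)
$k s{\left(O \right)} B 0 + h{\left(S{\left(2 \right)} \right)} = - 118 \left(- \frac{1}{5}\right) \left(-4\right) 0 - 30 \sqrt{5} = - 118 \cdot \frac{4}{5} \cdot 0 - 30 \sqrt{5} = \left(-118\right) 0 - 30 \sqrt{5} = 0 - 30 \sqrt{5} = - 30 \sqrt{5}$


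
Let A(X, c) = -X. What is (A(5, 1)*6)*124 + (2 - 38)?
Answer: -3756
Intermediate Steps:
(A(5, 1)*6)*124 + (2 - 38) = (-1*5*6)*124 + (2 - 38) = -5*6*124 - 36 = -30*124 - 36 = -3720 - 36 = -3756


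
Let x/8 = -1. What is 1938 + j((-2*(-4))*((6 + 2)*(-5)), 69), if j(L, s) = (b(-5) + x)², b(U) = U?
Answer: 2107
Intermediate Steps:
x = -8 (x = 8*(-1) = -8)
j(L, s) = 169 (j(L, s) = (-5 - 8)² = (-13)² = 169)
1938 + j((-2*(-4))*((6 + 2)*(-5)), 69) = 1938 + 169 = 2107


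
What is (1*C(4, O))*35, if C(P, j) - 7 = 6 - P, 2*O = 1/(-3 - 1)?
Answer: 315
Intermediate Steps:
O = -⅛ (O = 1/(2*(-3 - 1)) = (½)/(-4) = (½)*(-¼) = -⅛ ≈ -0.12500)
C(P, j) = 13 - P (C(P, j) = 7 + (6 - P) = 13 - P)
(1*C(4, O))*35 = (1*(13 - 1*4))*35 = (1*(13 - 4))*35 = (1*9)*35 = 9*35 = 315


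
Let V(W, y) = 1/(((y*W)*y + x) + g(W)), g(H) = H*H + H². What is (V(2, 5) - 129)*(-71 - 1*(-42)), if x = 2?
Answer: 224431/60 ≈ 3740.5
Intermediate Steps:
g(H) = 2*H² (g(H) = H² + H² = 2*H²)
V(W, y) = 1/(2 + 2*W² + W*y²) (V(W, y) = 1/(((y*W)*y + 2) + 2*W²) = 1/(((W*y)*y + 2) + 2*W²) = 1/((W*y² + 2) + 2*W²) = 1/((2 + W*y²) + 2*W²) = 1/(2 + 2*W² + W*y²))
(V(2, 5) - 129)*(-71 - 1*(-42)) = (1/(2 + 2*2² + 2*5²) - 129)*(-71 - 1*(-42)) = (1/(2 + 2*4 + 2*25) - 129)*(-71 + 42) = (1/(2 + 8 + 50) - 129)*(-29) = (1/60 - 129)*(-29) = -7739/60*(-29) = 224431/60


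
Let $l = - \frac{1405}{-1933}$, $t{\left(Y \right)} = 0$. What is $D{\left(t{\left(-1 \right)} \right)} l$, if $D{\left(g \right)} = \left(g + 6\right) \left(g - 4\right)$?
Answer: $- \frac{33720}{1933} \approx -17.444$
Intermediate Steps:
$D{\left(g \right)} = \left(-4 + g\right) \left(6 + g\right)$ ($D{\left(g \right)} = \left(6 + g\right) \left(-4 + g\right) = \left(-4 + g\right) \left(6 + g\right)$)
$l = \frac{1405}{1933}$ ($l = \left(-1405\right) \left(- \frac{1}{1933}\right) = \frac{1405}{1933} \approx 0.72685$)
$D{\left(t{\left(-1 \right)} \right)} l = \left(-24 + 0^{2} + 2 \cdot 0\right) \frac{1405}{1933} = \left(-24 + 0 + 0\right) \frac{1405}{1933} = \left(-24\right) \frac{1405}{1933} = - \frac{33720}{1933}$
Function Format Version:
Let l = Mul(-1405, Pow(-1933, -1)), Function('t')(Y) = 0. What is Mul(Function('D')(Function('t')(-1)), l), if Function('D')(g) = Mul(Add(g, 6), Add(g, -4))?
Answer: Rational(-33720, 1933) ≈ -17.444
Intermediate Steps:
Function('D')(g) = Mul(Add(-4, g), Add(6, g)) (Function('D')(g) = Mul(Add(6, g), Add(-4, g)) = Mul(Add(-4, g), Add(6, g)))
l = Rational(1405, 1933) (l = Mul(-1405, Rational(-1, 1933)) = Rational(1405, 1933) ≈ 0.72685)
Mul(Function('D')(Function('t')(-1)), l) = Mul(Add(-24, Pow(0, 2), Mul(2, 0)), Rational(1405, 1933)) = Mul(Add(-24, 0, 0), Rational(1405, 1933)) = Mul(-24, Rational(1405, 1933)) = Rational(-33720, 1933)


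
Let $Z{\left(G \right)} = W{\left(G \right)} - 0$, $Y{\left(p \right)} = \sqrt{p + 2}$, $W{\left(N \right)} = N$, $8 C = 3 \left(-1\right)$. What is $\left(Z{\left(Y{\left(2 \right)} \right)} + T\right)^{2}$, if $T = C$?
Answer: $\frac{169}{64} \approx 2.6406$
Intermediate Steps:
$C = - \frac{3}{8}$ ($C = \frac{3 \left(-1\right)}{8} = \frac{1}{8} \left(-3\right) = - \frac{3}{8} \approx -0.375$)
$T = - \frac{3}{8} \approx -0.375$
$Y{\left(p \right)} = \sqrt{2 + p}$
$Z{\left(G \right)} = G$ ($Z{\left(G \right)} = G - 0 = G + 0 = G$)
$\left(Z{\left(Y{\left(2 \right)} \right)} + T\right)^{2} = \left(\sqrt{2 + 2} - \frac{3}{8}\right)^{2} = \left(\sqrt{4} - \frac{3}{8}\right)^{2} = \left(2 - \frac{3}{8}\right)^{2} = \left(\frac{13}{8}\right)^{2} = \frac{169}{64}$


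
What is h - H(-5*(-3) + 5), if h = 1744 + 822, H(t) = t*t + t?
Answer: 2146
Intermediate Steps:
H(t) = t + t**2 (H(t) = t**2 + t = t + t**2)
h = 2566
h - H(-5*(-3) + 5) = 2566 - (-5*(-3) + 5)*(1 + (-5*(-3) + 5)) = 2566 - (15 + 5)*(1 + (15 + 5)) = 2566 - 20*(1 + 20) = 2566 - 20*21 = 2566 - 1*420 = 2566 - 420 = 2146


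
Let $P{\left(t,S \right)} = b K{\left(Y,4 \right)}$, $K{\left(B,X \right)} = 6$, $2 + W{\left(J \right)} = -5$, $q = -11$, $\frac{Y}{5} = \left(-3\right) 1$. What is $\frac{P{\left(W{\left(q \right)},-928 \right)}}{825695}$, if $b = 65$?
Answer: $\frac{6}{12703} \approx 0.00047233$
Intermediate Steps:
$Y = -15$ ($Y = 5 \left(\left(-3\right) 1\right) = 5 \left(-3\right) = -15$)
$W{\left(J \right)} = -7$ ($W{\left(J \right)} = -2 - 5 = -7$)
$P{\left(t,S \right)} = 390$ ($P{\left(t,S \right)} = 65 \cdot 6 = 390$)
$\frac{P{\left(W{\left(q \right)},-928 \right)}}{825695} = \frac{390}{825695} = 390 \cdot \frac{1}{825695} = \frac{6}{12703}$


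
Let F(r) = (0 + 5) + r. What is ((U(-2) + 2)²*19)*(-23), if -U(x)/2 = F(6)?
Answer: -174800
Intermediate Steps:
F(r) = 5 + r
U(x) = -22 (U(x) = -2*(5 + 6) = -2*11 = -22)
((U(-2) + 2)²*19)*(-23) = ((-22 + 2)²*19)*(-23) = ((-20)²*19)*(-23) = (400*19)*(-23) = 7600*(-23) = -174800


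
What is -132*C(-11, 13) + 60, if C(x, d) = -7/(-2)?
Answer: -402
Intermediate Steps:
C(x, d) = 7/2 (C(x, d) = -7*(-½) = 7/2)
-132*C(-11, 13) + 60 = -132*7/2 + 60 = -462 + 60 = -402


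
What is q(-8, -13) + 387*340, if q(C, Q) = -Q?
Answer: 131593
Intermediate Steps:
q(-8, -13) + 387*340 = -1*(-13) + 387*340 = 13 + 131580 = 131593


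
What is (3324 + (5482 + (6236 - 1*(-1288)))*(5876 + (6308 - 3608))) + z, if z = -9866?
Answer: 111532914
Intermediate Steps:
(3324 + (5482 + (6236 - 1*(-1288)))*(5876 + (6308 - 3608))) + z = (3324 + (5482 + (6236 - 1*(-1288)))*(5876 + (6308 - 3608))) - 9866 = (3324 + (5482 + (6236 + 1288))*(5876 + 2700)) - 9866 = (3324 + (5482 + 7524)*8576) - 9866 = (3324 + 13006*8576) - 9866 = (3324 + 111539456) - 9866 = 111542780 - 9866 = 111532914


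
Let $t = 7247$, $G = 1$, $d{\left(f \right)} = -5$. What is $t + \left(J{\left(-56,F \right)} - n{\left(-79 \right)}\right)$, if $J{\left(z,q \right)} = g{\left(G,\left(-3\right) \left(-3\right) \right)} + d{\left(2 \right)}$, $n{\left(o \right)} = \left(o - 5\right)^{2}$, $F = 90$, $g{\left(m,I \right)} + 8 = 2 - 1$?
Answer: $179$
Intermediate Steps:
$g{\left(m,I \right)} = -7$ ($g{\left(m,I \right)} = -8 + \left(2 - 1\right) = -8 + 1 = -7$)
$n{\left(o \right)} = \left(-5 + o\right)^{2}$
$J{\left(z,q \right)} = -12$ ($J{\left(z,q \right)} = -7 - 5 = -12$)
$t + \left(J{\left(-56,F \right)} - n{\left(-79 \right)}\right) = 7247 - \left(12 + \left(-5 - 79\right)^{2}\right) = 7247 - 7068 = 179$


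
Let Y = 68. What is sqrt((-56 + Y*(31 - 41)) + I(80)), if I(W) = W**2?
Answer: 4*sqrt(354) ≈ 75.260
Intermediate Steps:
sqrt((-56 + Y*(31 - 41)) + I(80)) = sqrt((-56 + 68*(31 - 41)) + 80**2) = sqrt((-56 + 68*(-10)) + 6400) = sqrt((-56 - 680) + 6400) = sqrt(-736 + 6400) = sqrt(5664) = 4*sqrt(354)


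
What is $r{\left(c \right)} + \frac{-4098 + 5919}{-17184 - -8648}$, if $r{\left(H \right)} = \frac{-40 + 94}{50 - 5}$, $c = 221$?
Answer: $\frac{42111}{42680} \approx 0.98667$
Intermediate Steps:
$r{\left(H \right)} = \frac{6}{5}$ ($r{\left(H \right)} = \frac{54}{45} = 54 \cdot \frac{1}{45} = \frac{6}{5}$)
$r{\left(c \right)} + \frac{-4098 + 5919}{-17184 - -8648} = \frac{6}{5} + \frac{-4098 + 5919}{-17184 - -8648} = \frac{6}{5} + \frac{1821}{-17184 + 8648} = \frac{6}{5} + \frac{1821}{-8536} = \frac{6}{5} + 1821 \left(- \frac{1}{8536}\right) = \frac{6}{5} - \frac{1821}{8536} = \frac{42111}{42680}$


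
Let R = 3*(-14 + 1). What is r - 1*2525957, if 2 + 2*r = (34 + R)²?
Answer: -5051891/2 ≈ -2.5259e+6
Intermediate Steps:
R = -39 (R = 3*(-13) = -39)
r = 23/2 (r = -1 + (34 - 39)²/2 = -1 + (½)*(-5)² = -1 + (½)*25 = -1 + 25/2 = 23/2 ≈ 11.500)
r - 1*2525957 = 23/2 - 1*2525957 = 23/2 - 2525957 = -5051891/2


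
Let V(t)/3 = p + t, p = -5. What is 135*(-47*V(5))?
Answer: 0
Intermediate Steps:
V(t) = -15 + 3*t (V(t) = 3*(-5 + t) = -15 + 3*t)
135*(-47*V(5)) = 135*(-47*(-15 + 3*5)) = 135*(-47*(-15 + 15)) = 135*(-47*0) = 135*0 = 0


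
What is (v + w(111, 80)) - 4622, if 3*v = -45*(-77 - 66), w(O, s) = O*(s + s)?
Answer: 15283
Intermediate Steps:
w(O, s) = 2*O*s (w(O, s) = O*(2*s) = 2*O*s)
v = 2145 (v = (-45*(-77 - 66))/3 = (-45*(-143))/3 = (1/3)*6435 = 2145)
(v + w(111, 80)) - 4622 = (2145 + 2*111*80) - 4622 = (2145 + 17760) - 4622 = 19905 - 4622 = 15283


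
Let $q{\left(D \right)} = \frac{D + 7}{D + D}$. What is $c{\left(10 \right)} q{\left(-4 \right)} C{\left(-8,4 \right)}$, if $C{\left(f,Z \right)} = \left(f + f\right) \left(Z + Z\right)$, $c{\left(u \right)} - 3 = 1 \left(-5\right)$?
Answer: $-96$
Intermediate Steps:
$c{\left(u \right)} = -2$ ($c{\left(u \right)} = 3 + 1 \left(-5\right) = 3 - 5 = -2$)
$C{\left(f,Z \right)} = 4 Z f$ ($C{\left(f,Z \right)} = 2 f 2 Z = 4 Z f$)
$q{\left(D \right)} = \frac{7 + D}{2 D}$
$c{\left(10 \right)} q{\left(-4 \right)} C{\left(-8,4 \right)} = - 2 \frac{7 - 4}{2 \left(-4\right)} 4 \cdot 4 \left(-8\right) = - 2 \cdot \frac{1}{2} \left(- \frac{1}{4}\right) 3 \left(-128\right) = \left(-2\right) \left(- \frac{3}{8}\right) \left(-128\right) = \frac{3}{4} \left(-128\right) = -96$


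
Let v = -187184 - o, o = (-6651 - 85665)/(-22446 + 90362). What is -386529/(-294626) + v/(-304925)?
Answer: 2937557640780857/1525373546355950 ≈ 1.9258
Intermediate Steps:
o = -23079/16979 (o = -92316/67916 = -92316*1/67916 = -23079/16979 ≈ -1.3593)
v = -3178174057/16979 (v = -187184 - 1*(-23079/16979) = -187184 + 23079/16979 = -3178174057/16979 ≈ -1.8718e+5)
-386529/(-294626) + v/(-304925) = -386529/(-294626) - 3178174057/16979/(-304925) = -386529*(-1/294626) - 3178174057/16979*(-1/304925) = 386529/294626 + 3178174057/5177321575 = 2937557640780857/1525373546355950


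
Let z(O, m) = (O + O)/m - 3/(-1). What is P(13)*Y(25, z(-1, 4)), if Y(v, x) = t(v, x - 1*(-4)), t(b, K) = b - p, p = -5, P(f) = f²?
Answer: 5070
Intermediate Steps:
z(O, m) = 3 + 2*O/m (z(O, m) = (2*O)/m - 3*(-1) = 2*O/m + 3 = 3 + 2*O/m)
t(b, K) = 5 + b (t(b, K) = b - 1*(-5) = b + 5 = 5 + b)
Y(v, x) = 5 + v
P(13)*Y(25, z(-1, 4)) = 13²*(5 + 25) = 169*30 = 5070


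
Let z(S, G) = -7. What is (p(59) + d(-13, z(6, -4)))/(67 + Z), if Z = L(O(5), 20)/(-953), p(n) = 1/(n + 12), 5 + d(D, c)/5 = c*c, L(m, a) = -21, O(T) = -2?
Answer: 14886813/4534912 ≈ 3.2827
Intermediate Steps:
d(D, c) = -25 + 5*c**2 (d(D, c) = -25 + 5*(c*c) = -25 + 5*c**2)
p(n) = 1/(12 + n)
Z = 21/953 (Z = -21/(-953) = -21*(-1/953) = 21/953 ≈ 0.022036)
(p(59) + d(-13, z(6, -4)))/(67 + Z) = (1/(12 + 59) + (-25 + 5*(-7)**2))/(67 + 21/953) = (1/71 + (-25 + 5*49))/(63872/953) = (1/71 + (-25 + 245))*(953/63872) = (1/71 + 220)*(953/63872) = (15621/71)*(953/63872) = 14886813/4534912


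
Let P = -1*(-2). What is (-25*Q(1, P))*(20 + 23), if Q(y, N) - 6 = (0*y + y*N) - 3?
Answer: -5375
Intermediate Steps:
P = 2
Q(y, N) = 3 + N*y (Q(y, N) = 6 + ((0*y + y*N) - 3) = 6 + ((0 + N*y) - 3) = 6 + (N*y - 3) = 6 + (-3 + N*y) = 3 + N*y)
(-25*Q(1, P))*(20 + 23) = (-25*(3 + 2*1))*(20 + 23) = -25*(3 + 2)*43 = -25*5*43 = -125*43 = -5375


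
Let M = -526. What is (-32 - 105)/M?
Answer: 137/526 ≈ 0.26046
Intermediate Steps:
(-32 - 105)/M = (-32 - 105)/(-526) = -137*(-1/526) = 137/526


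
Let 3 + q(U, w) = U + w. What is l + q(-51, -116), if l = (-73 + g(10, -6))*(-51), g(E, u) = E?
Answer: 3043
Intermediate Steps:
q(U, w) = -3 + U + w (q(U, w) = -3 + (U + w) = -3 + U + w)
l = 3213 (l = (-73 + 10)*(-51) = -63*(-51) = 3213)
l + q(-51, -116) = 3213 + (-3 - 51 - 116) = 3213 - 170 = 3043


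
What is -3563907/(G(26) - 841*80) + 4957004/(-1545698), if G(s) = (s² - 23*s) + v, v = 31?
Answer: 2587878503201/51913040179 ≈ 49.850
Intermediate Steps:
G(s) = 31 + s² - 23*s (G(s) = (s² - 23*s) + 31 = 31 + s² - 23*s)
-3563907/(G(26) - 841*80) + 4957004/(-1545698) = -3563907/((31 + 26² - 23*26) - 841*80) + 4957004/(-1545698) = -3563907/((31 + 676 - 598) - 67280) + 4957004*(-1/1545698) = -3563907/(109 - 67280) - 2478502/772849 = -3563907/(-67171) - 2478502/772849 = -3563907*(-1/67171) - 2478502/772849 = 3563907/67171 - 2478502/772849 = 2587878503201/51913040179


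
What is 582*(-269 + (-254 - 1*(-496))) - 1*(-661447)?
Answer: 645733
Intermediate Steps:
582*(-269 + (-254 - 1*(-496))) - 1*(-661447) = 582*(-269 + (-254 + 496)) + 661447 = 582*(-269 + 242) + 661447 = 582*(-27) + 661447 = -15714 + 661447 = 645733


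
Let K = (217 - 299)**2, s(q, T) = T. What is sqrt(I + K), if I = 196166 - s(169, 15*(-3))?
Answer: sqrt(202935) ≈ 450.48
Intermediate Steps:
I = 196211 (I = 196166 - 15*(-3) = 196166 - 1*(-45) = 196166 + 45 = 196211)
K = 6724 (K = (-82)**2 = 6724)
sqrt(I + K) = sqrt(196211 + 6724) = sqrt(202935)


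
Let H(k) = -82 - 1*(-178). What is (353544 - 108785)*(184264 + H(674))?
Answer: 45123769240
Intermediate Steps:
H(k) = 96 (H(k) = -82 + 178 = 96)
(353544 - 108785)*(184264 + H(674)) = (353544 - 108785)*(184264 + 96) = 244759*184360 = 45123769240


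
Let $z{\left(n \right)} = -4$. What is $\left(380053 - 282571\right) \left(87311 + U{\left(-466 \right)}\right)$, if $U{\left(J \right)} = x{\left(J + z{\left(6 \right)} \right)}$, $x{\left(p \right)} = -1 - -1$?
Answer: $8511250902$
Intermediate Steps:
$x{\left(p \right)} = 0$ ($x{\left(p \right)} = -1 + 1 = 0$)
$U{\left(J \right)} = 0$
$\left(380053 - 282571\right) \left(87311 + U{\left(-466 \right)}\right) = \left(380053 - 282571\right) \left(87311 + 0\right) = 97482 \cdot 87311 = 8511250902$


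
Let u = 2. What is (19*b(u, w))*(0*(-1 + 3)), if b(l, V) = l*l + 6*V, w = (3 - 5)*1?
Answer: 0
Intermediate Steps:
w = -2 (w = -2*1 = -2)
b(l, V) = l² + 6*V
(19*b(u, w))*(0*(-1 + 3)) = (19*(2² + 6*(-2)))*(0*(-1 + 3)) = (19*(4 - 12))*(0*2) = (19*(-8))*0 = -152*0 = 0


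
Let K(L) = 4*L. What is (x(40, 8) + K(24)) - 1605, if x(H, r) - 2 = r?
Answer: -1499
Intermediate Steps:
x(H, r) = 2 + r
(x(40, 8) + K(24)) - 1605 = ((2 + 8) + 4*24) - 1605 = (10 + 96) - 1605 = 106 - 1605 = -1499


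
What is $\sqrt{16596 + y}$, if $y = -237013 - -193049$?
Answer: $2 i \sqrt{6842} \approx 165.43 i$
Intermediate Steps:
$y = -43964$ ($y = -237013 + 193049 = -43964$)
$\sqrt{16596 + y} = \sqrt{16596 - 43964} = \sqrt{-27368} = 2 i \sqrt{6842}$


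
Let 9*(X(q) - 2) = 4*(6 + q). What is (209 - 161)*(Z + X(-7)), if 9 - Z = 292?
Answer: -40528/3 ≈ -13509.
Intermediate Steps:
X(q) = 14/3 + 4*q/9 (X(q) = 2 + (4*(6 + q))/9 = 2 + (24 + 4*q)/9 = 2 + (8/3 + 4*q/9) = 14/3 + 4*q/9)
Z = -283 (Z = 9 - 1*292 = 9 - 292 = -283)
(209 - 161)*(Z + X(-7)) = (209 - 161)*(-283 + (14/3 + (4/9)*(-7))) = 48*(-283 + (14/3 - 28/9)) = 48*(-283 + 14/9) = 48*(-2533/9) = -40528/3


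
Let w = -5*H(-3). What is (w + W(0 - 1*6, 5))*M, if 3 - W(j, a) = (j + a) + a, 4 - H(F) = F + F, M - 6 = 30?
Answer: -1836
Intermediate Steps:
M = 36 (M = 6 + 30 = 36)
H(F) = 4 - 2*F (H(F) = 4 - (F + F) = 4 - 2*F)
W(j, a) = 3 - j - 2*a (W(j, a) = 3 - ((j + a) + a) = 3 - ((a + j) + a) = 3 - (j + 2*a) = 3 + (-j - 2*a) = 3 - j - 2*a)
w = -50 (w = -5*(4 - 2*(-3)) = -5*(4 + 6) = -5*10 = -50)
(w + W(0 - 1*6, 5))*M = (-50 + (3 - (0 - 1*6) - 2*5))*36 = (-50 + (3 - (0 - 6) - 10))*36 = (-50 + (3 - 1*(-6) - 10))*36 = (-50 + (3 + 6 - 10))*36 = (-50 - 1)*36 = -51*36 = -1836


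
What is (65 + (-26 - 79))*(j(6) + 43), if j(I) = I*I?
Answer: -3160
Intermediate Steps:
j(I) = I**2
(65 + (-26 - 79))*(j(6) + 43) = (65 + (-26 - 79))*(6**2 + 43) = (65 - 105)*(36 + 43) = -40*79 = -3160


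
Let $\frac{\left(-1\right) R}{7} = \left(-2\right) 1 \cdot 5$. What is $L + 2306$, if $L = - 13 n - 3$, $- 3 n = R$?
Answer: $\frac{7819}{3} \approx 2606.3$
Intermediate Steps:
$R = 70$ ($R = - 7 \left(-2\right) 1 \cdot 5 = - 7 \left(\left(-2\right) 5\right) = \left(-7\right) \left(-10\right) = 70$)
$n = - \frac{70}{3}$ ($n = \left(- \frac{1}{3}\right) 70 = - \frac{70}{3} \approx -23.333$)
$L = \frac{901}{3}$ ($L = \left(-13\right) \left(- \frac{70}{3}\right) - 3 = \frac{910}{3} - 3 = \frac{901}{3} \approx 300.33$)
$L + 2306 = \frac{901}{3} + 2306 = \frac{7819}{3}$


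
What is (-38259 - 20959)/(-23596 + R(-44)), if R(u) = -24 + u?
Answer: 1021/408 ≈ 2.5024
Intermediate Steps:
(-38259 - 20959)/(-23596 + R(-44)) = (-38259 - 20959)/(-23596 + (-24 - 44)) = -59218/(-23596 - 68) = -59218/(-23664) = -59218*(-1/23664) = 1021/408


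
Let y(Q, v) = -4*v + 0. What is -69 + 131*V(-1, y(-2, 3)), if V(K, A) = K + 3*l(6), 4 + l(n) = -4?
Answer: -3344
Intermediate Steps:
l(n) = -8 (l(n) = -4 - 4 = -8)
y(Q, v) = -4*v
V(K, A) = -24 + K (V(K, A) = K + 3*(-8) = K - 24 = -24 + K)
-69 + 131*V(-1, y(-2, 3)) = -69 + 131*(-24 - 1) = -69 + 131*(-25) = -69 - 3275 = -3344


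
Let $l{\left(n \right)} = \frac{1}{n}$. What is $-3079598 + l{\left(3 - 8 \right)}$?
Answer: $- \frac{15397991}{5} \approx -3.0796 \cdot 10^{6}$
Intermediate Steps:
$-3079598 + l{\left(3 - 8 \right)} = -3079598 + \frac{1}{3 - 8} = -3079598 + \frac{1}{-5} = -3079598 - \frac{1}{5} = - \frac{15397991}{5}$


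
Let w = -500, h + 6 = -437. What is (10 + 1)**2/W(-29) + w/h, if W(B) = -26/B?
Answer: 1567487/11518 ≈ 136.09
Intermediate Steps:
h = -443 (h = -6 - 437 = -443)
(10 + 1)**2/W(-29) + w/h = (10 + 1)**2/((-26/(-29))) - 500/(-443) = 11**2/((-26*(-1/29))) - 500*(-1/443) = 121/(26/29) + 500/443 = 121*(29/26) + 500/443 = 3509/26 + 500/443 = 1567487/11518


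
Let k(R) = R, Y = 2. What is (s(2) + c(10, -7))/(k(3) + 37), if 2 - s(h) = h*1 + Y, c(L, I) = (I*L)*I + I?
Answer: 481/40 ≈ 12.025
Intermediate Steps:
c(L, I) = I + L*I**2 (c(L, I) = L*I**2 + I = I + L*I**2)
s(h) = -h (s(h) = 2 - (h*1 + 2) = 2 - (h + 2) = 2 - (2 + h) = 2 + (-2 - h) = -h)
(s(2) + c(10, -7))/(k(3) + 37) = (-1*2 - 7*(1 - 7*10))/(3 + 37) = (-2 - 7*(1 - 70))/40 = (-2 - 7*(-69))*(1/40) = (-2 + 483)*(1/40) = 481*(1/40) = 481/40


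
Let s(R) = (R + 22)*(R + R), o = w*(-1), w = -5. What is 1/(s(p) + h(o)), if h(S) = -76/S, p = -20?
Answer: -5/476 ≈ -0.010504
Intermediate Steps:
o = 5 (o = -5*(-1) = 5)
s(R) = 2*R*(22 + R) (s(R) = (22 + R)*(2*R) = 2*R*(22 + R))
1/(s(p) + h(o)) = 1/(2*(-20)*(22 - 20) - 76/5) = 1/(2*(-20)*2 - 76*1/5) = 1/(-80 - 76/5) = 1/(-476/5) = -5/476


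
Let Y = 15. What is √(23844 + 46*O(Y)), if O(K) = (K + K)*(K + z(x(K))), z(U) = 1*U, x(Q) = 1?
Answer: 2*√11481 ≈ 214.30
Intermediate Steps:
z(U) = U
O(K) = 2*K*(1 + K) (O(K) = (K + K)*(K + 1) = (2*K)*(1 + K) = 2*K*(1 + K))
√(23844 + 46*O(Y)) = √(23844 + 46*(2*15*(1 + 15))) = √(23844 + 46*(2*15*16)) = √(23844 + 46*480) = √(23844 + 22080) = √45924 = 2*√11481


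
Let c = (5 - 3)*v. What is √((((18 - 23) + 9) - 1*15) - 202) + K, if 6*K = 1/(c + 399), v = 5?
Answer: 1/2454 + I*√213 ≈ 0.0004075 + 14.595*I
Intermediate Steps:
c = 10 (c = (5 - 3)*5 = 2*5 = 10)
K = 1/2454 (K = 1/(6*(10 + 399)) = (⅙)/409 = (⅙)*(1/409) = 1/2454 ≈ 0.00040750)
√((((18 - 23) + 9) - 1*15) - 202) + K = √((((18 - 23) + 9) - 1*15) - 202) + 1/2454 = √(((-5 + 9) - 15) - 202) + 1/2454 = √((4 - 15) - 202) + 1/2454 = √(-11 - 202) + 1/2454 = √(-213) + 1/2454 = I*√213 + 1/2454 = 1/2454 + I*√213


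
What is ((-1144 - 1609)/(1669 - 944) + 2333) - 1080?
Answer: 905672/725 ≈ 1249.2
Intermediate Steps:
((-1144 - 1609)/(1669 - 944) + 2333) - 1080 = (-2753/725 + 2333) - 1080 = 1688672/725 - 1080 = 905672/725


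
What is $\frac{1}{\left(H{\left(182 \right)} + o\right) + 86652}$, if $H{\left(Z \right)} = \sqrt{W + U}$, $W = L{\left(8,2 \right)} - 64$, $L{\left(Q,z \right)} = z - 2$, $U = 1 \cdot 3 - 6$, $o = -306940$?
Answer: $- \frac{220288}{48526803011} - \frac{i \sqrt{67}}{48526803011} \approx -4.5395 \cdot 10^{-6} - 1.6868 \cdot 10^{-10} i$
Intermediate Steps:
$U = -3$ ($U = 3 - 6 = -3$)
$L{\left(Q,z \right)} = -2 + z$ ($L{\left(Q,z \right)} = z - 2 = -2 + z$)
$W = -64$ ($W = \left(-2 + 2\right) - 64 = 0 - 64 = -64$)
$H{\left(Z \right)} = i \sqrt{67}$ ($H{\left(Z \right)} = \sqrt{-64 - 3} = \sqrt{-67} = i \sqrt{67}$)
$\frac{1}{\left(H{\left(182 \right)} + o\right) + 86652} = \frac{1}{\left(i \sqrt{67} - 306940\right) + 86652} = \frac{1}{\left(-306940 + i \sqrt{67}\right) + 86652} = \frac{1}{-220288 + i \sqrt{67}}$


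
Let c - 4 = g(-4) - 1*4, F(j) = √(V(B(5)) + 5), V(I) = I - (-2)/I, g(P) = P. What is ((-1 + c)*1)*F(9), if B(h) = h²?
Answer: -4*√47 ≈ -27.423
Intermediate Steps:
V(I) = I + 2/I
F(j) = 4*√47/5 (F(j) = √((5² + 2/(5²)) + 5) = √((25 + 2/25) + 5) = √(627/25 + 5) = √(752/25) = 4*√47/5)
c = -4 (c = 4 + (-4 - 1*4) = 4 + (-4 - 4) = 4 - 8 = -4)
((-1 + c)*1)*F(9) = ((-1 - 4)*1)*(4*√47/5) = (-5*1)*(4*√47/5) = -4*√47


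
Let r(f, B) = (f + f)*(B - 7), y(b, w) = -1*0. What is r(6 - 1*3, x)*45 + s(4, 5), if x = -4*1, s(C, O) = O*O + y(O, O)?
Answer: -2945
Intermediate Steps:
y(b, w) = 0
s(C, O) = O² (s(C, O) = O*O + 0 = O² + 0 = O²)
x = -4
r(f, B) = 2*f*(-7 + B) (r(f, B) = (2*f)*(-7 + B) = 2*f*(-7 + B))
r(6 - 1*3, x)*45 + s(4, 5) = (2*(6 - 1*3)*(-7 - 4))*45 + 5² = (2*(6 - 3)*(-11))*45 + 25 = (2*3*(-11))*45 + 25 = -66*45 + 25 = -2970 + 25 = -2945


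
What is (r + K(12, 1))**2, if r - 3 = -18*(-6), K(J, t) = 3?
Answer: 12996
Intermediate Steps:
r = 111 (r = 3 - 18*(-6) = 3 + 108 = 111)
(r + K(12, 1))**2 = (111 + 3)**2 = 114**2 = 12996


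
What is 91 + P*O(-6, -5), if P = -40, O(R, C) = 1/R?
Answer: 293/3 ≈ 97.667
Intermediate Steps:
91 + P*O(-6, -5) = 91 - 40/(-6) = 91 - 40*(-⅙) = 91 + 20/3 = 293/3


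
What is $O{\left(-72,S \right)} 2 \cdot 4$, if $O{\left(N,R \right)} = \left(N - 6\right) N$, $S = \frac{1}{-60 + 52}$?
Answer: $44928$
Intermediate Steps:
$S = - \frac{1}{8}$ ($S = \frac{1}{-8} = - \frac{1}{8} \approx -0.125$)
$O{\left(N,R \right)} = N \left(-6 + N\right)$ ($O{\left(N,R \right)} = \left(-6 + N\right) N = N \left(-6 + N\right)$)
$O{\left(-72,S \right)} 2 \cdot 4 = - 72 \left(-6 - 72\right) 2 \cdot 4 = \left(-72\right) \left(-78\right) 8 = 5616 \cdot 8 = 44928$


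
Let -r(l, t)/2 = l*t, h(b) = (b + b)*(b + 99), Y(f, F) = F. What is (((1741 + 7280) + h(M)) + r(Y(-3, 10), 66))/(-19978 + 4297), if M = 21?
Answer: -4247/5227 ≈ -0.81251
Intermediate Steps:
h(b) = 2*b*(99 + b) (h(b) = (2*b)*(99 + b) = 2*b*(99 + b))
r(l, t) = -2*l*t
(((1741 + 7280) + h(M)) + r(Y(-3, 10), 66))/(-19978 + 4297) = (((1741 + 7280) + 2*21*(99 + 21)) - 2*10*66)/(-19978 + 4297) = ((9021 + 2*21*120) - 1320)/(-15681) = ((9021 + 5040) - 1320)*(-1/15681) = (14061 - 1320)*(-1/15681) = 12741*(-1/15681) = -4247/5227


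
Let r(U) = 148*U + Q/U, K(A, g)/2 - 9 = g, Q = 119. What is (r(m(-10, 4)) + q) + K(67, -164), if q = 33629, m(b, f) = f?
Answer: 135763/4 ≈ 33941.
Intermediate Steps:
K(A, g) = 18 + 2*g
r(U) = 119/U + 148*U (r(U) = 148*U + 119/U = 119/U + 148*U)
(r(m(-10, 4)) + q) + K(67, -164) = ((119/4 + 148*4) + 33629) + (18 + 2*(-164)) = ((119*(¼) + 592) + 33629) + (18 - 328) = ((119/4 + 592) + 33629) - 310 = (2487/4 + 33629) - 310 = 137003/4 - 310 = 135763/4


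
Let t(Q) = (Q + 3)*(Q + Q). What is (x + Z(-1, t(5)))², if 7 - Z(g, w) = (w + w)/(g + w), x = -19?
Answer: 1227664/6241 ≈ 196.71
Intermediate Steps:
t(Q) = 2*Q*(3 + Q) (t(Q) = (3 + Q)*(2*Q) = 2*Q*(3 + Q))
Z(g, w) = 7 - 2*w/(g + w) (Z(g, w) = 7 - (w + w)/(g + w) = 7 - 2*w/(g + w))
(x + Z(-1, t(5)))² = (-19 + (5*(2*5*(3 + 5)) + 7*(-1))/(-1 + 2*5*(3 + 5)))² = (-19 + (5*(2*5*8) - 7)/(-1 + 2*5*8))² = (-19 + (5*80 - 7)/(-1 + 80))² = (-19 + (400 - 7)/79)² = (-19 + (1/79)*393)² = (-19 + 393/79)² = (-1108/79)² = 1227664/6241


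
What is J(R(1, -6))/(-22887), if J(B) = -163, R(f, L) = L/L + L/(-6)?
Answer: 163/22887 ≈ 0.0071220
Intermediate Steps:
R(f, L) = 1 - L/6 (R(f, L) = 1 + L*(-1/6) = 1 - L/6)
J(R(1, -6))/(-22887) = -163/(-22887) = -163*(-1/22887) = 163/22887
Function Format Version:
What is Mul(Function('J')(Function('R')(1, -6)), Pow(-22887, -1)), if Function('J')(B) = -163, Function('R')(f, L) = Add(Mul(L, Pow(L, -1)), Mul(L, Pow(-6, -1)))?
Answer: Rational(163, 22887) ≈ 0.0071220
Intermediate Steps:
Function('R')(f, L) = Add(1, Mul(Rational(-1, 6), L)) (Function('R')(f, L) = Add(1, Mul(L, Rational(-1, 6))) = Add(1, Mul(Rational(-1, 6), L)))
Mul(Function('J')(Function('R')(1, -6)), Pow(-22887, -1)) = Mul(-163, Pow(-22887, -1)) = Mul(-163, Rational(-1, 22887)) = Rational(163, 22887)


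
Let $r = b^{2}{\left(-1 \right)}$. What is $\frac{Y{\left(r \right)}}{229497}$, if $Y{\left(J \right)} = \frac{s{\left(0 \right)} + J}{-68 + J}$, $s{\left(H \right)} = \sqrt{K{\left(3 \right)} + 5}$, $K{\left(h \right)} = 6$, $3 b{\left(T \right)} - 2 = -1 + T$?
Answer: $- \frac{\sqrt{11}}{15605796} \approx -2.1253 \cdot 10^{-7}$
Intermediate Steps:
$b{\left(T \right)} = \frac{1}{3} + \frac{T}{3}$ ($b{\left(T \right)} = \frac{2}{3} + \frac{-1 + T}{3} = \frac{2}{3} + \left(- \frac{1}{3} + \frac{T}{3}\right) = \frac{1}{3} + \frac{T}{3}$)
$s{\left(H \right)} = \sqrt{11}$ ($s{\left(H \right)} = \sqrt{6 + 5} = \sqrt{11}$)
$r = 0$ ($r = \left(\frac{1}{3} + \frac{1}{3} \left(-1\right)\right)^{2} = \left(\frac{1}{3} - \frac{1}{3}\right)^{2} = 0^{2} = 0$)
$Y{\left(J \right)} = \frac{J + \sqrt{11}}{-68 + J}$ ($Y{\left(J \right)} = \frac{\sqrt{11} + J}{-68 + J} = \frac{J + \sqrt{11}}{-68 + J}$)
$\frac{Y{\left(r \right)}}{229497} = \frac{\frac{1}{-68 + 0} \left(0 + \sqrt{11}\right)}{229497} = \frac{\sqrt{11}}{-68} \cdot \frac{1}{229497} = - \frac{\sqrt{11}}{68} \cdot \frac{1}{229497} = - \frac{\sqrt{11}}{15605796}$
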